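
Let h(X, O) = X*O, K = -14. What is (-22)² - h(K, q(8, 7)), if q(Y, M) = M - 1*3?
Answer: 540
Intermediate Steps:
q(Y, M) = -3 + M (q(Y, M) = M - 3 = -3 + M)
h(X, O) = O*X
(-22)² - h(K, q(8, 7)) = (-22)² - (-3 + 7)*(-14) = 484 - 4*(-14) = 484 - 1*(-56) = 484 + 56 = 540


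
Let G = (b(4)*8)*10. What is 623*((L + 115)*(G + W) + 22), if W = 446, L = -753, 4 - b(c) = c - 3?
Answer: -272653458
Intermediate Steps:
b(c) = 7 - c (b(c) = 4 - (c - 3) = 4 - (-3 + c) = 4 + (3 - c) = 7 - c)
G = 240 (G = ((7 - 1*4)*8)*10 = ((7 - 4)*8)*10 = (3*8)*10 = 24*10 = 240)
623*((L + 115)*(G + W) + 22) = 623*((-753 + 115)*(240 + 446) + 22) = 623*(-638*686 + 22) = 623*(-437668 + 22) = 623*(-437646) = -272653458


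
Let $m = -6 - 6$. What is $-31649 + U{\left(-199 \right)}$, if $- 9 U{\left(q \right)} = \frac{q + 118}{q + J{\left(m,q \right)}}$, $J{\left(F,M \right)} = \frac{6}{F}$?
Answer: $- \frac{4209323}{133} \approx -31649.0$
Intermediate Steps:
$m = -12$
$U{\left(q \right)} = - \frac{118 + q}{9 \left(- \frac{1}{2} + q\right)}$ ($U{\left(q \right)} = - \frac{\left(q + 118\right) \frac{1}{q + \frac{6}{-12}}}{9} = - \frac{\left(118 + q\right) \frac{1}{q + 6 \left(- \frac{1}{12}\right)}}{9} = - \frac{\left(118 + q\right) \frac{1}{q - \frac{1}{2}}}{9} = - \frac{\left(118 + q\right) \frac{1}{- \frac{1}{2} + q}}{9} = - \frac{\frac{1}{- \frac{1}{2} + q} \left(118 + q\right)}{9} = - \frac{118 + q}{9 \left(- \frac{1}{2} + q\right)}$)
$-31649 + U{\left(-199 \right)} = -31649 + \frac{2 \left(-118 - -199\right)}{9 \left(-1 + 2 \left(-199\right)\right)} = -31649 + \frac{2 \left(-118 + 199\right)}{9 \left(-1 - 398\right)} = -31649 + \frac{2}{9} \frac{1}{-399} \cdot 81 = -31649 + \frac{2}{9} \left(- \frac{1}{399}\right) 81 = -31649 - \frac{6}{133} = - \frac{4209323}{133}$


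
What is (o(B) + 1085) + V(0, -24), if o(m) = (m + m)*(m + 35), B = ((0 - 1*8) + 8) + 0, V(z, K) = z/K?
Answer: 1085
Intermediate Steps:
B = 0 (B = ((0 - 8) + 8) + 0 = (-8 + 8) + 0 = 0 + 0 = 0)
o(m) = 2*m*(35 + m) (o(m) = (2*m)*(35 + m) = 2*m*(35 + m))
(o(B) + 1085) + V(0, -24) = (2*0*(35 + 0) + 1085) + 0/(-24) = (2*0*35 + 1085) + 0*(-1/24) = (0 + 1085) + 0 = 1085 + 0 = 1085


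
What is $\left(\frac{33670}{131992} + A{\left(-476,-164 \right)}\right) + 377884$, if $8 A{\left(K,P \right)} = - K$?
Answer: $\frac{3563253723}{9428} \approx 3.7794 \cdot 10^{5}$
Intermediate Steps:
$A{\left(K,P \right)} = - \frac{K}{8}$ ($A{\left(K,P \right)} = \frac{\left(-1\right) K}{8} = - \frac{K}{8}$)
$\left(\frac{33670}{131992} + A{\left(-476,-164 \right)}\right) + 377884 = \left(\frac{33670}{131992} - - \frac{119}{2}\right) + 377884 = \left(33670 \cdot \frac{1}{131992} + \frac{119}{2}\right) + 377884 = \left(\frac{2405}{9428} + \frac{119}{2}\right) + 377884 = \frac{563371}{9428} + 377884 = \frac{3563253723}{9428}$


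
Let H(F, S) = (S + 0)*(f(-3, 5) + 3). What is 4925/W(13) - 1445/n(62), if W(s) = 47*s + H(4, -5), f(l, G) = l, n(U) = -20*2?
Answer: 215979/4888 ≈ 44.186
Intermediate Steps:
n(U) = -40
H(F, S) = 0 (H(F, S) = (S + 0)*(-3 + 3) = S*0 = 0)
W(s) = 47*s (W(s) = 47*s + 0 = 47*s)
4925/W(13) - 1445/n(62) = 4925/((47*13)) - 1445/(-40) = 4925/611 - 1445*(-1/40) = 4925*(1/611) + 289/8 = 4925/611 + 289/8 = 215979/4888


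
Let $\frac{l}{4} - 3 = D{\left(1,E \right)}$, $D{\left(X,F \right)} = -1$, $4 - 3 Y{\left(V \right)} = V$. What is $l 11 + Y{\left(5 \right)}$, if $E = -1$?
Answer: $\frac{263}{3} \approx 87.667$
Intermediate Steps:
$Y{\left(V \right)} = \frac{4}{3} - \frac{V}{3}$
$l = 8$ ($l = 12 + 4 \left(-1\right) = 12 - 4 = 8$)
$l 11 + Y{\left(5 \right)} = 8 \cdot 11 + \left(\frac{4}{3} - \frac{5}{3}\right) = 88 + \left(\frac{4}{3} - \frac{5}{3}\right) = 88 - \frac{1}{3} = \frac{263}{3}$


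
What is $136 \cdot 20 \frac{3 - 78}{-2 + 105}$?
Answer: $- \frac{204000}{103} \approx -1980.6$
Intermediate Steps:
$136 \cdot 20 \frac{3 - 78}{-2 + 105} = 2720 \left(- \frac{75}{103}\right) = - \frac{204000}{103}$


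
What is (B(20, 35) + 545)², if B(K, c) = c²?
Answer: 3132900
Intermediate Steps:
(B(20, 35) + 545)² = (35² + 545)² = (1225 + 545)² = 1770² = 3132900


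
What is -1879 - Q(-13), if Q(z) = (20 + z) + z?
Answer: -1873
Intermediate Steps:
Q(z) = 20 + 2*z
-1879 - Q(-13) = -1879 - (20 + 2*(-13)) = -1879 - (20 - 26) = -1879 - 1*(-6) = -1879 + 6 = -1873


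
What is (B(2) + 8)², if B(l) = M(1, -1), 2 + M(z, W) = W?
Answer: 25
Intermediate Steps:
M(z, W) = -2 + W
B(l) = -3 (B(l) = -2 - 1 = -3)
(B(2) + 8)² = (-3 + 8)² = 5² = 25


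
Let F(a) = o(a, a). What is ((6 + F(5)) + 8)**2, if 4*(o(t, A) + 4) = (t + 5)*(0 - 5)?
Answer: 25/4 ≈ 6.2500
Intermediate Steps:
o(t, A) = -41/4 - 5*t/4 (o(t, A) = -4 + ((t + 5)*(0 - 5))/4 = -4 + ((5 + t)*(-5))/4 = -4 + (-25 - 5*t)/4 = -4 + (-25/4 - 5*t/4) = -41/4 - 5*t/4)
F(a) = -41/4 - 5*a/4
((6 + F(5)) + 8)**2 = ((6 + (-41/4 - 5/4*5)) + 8)**2 = ((6 + (-41/4 - 25/4)) + 8)**2 = ((6 - 33/2) + 8)**2 = (-21/2 + 8)**2 = (-5/2)**2 = 25/4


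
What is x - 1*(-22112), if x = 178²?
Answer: 53796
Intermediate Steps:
x = 31684
x - 1*(-22112) = 31684 - 1*(-22112) = 31684 + 22112 = 53796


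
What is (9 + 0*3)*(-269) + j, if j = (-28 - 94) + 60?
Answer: -2483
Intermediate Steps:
j = -62 (j = -122 + 60 = -62)
(9 + 0*3)*(-269) + j = (9 + 0*3)*(-269) - 62 = (9 + 0)*(-269) - 62 = 9*(-269) - 62 = -2421 - 62 = -2483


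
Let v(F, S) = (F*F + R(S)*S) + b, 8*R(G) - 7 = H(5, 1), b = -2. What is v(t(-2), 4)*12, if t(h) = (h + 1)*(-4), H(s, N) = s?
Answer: 240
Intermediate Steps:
R(G) = 3/2 (R(G) = 7/8 + (1/8)*5 = 7/8 + 5/8 = 3/2)
t(h) = -4 - 4*h (t(h) = (1 + h)*(-4) = -4 - 4*h)
v(F, S) = -2 + F**2 + 3*S/2 (v(F, S) = (F*F + 3*S/2) - 2 = (F**2 + 3*S/2) - 2 = -2 + F**2 + 3*S/2)
v(t(-2), 4)*12 = (-2 + (-4 - 4*(-2))**2 + (3/2)*4)*12 = (-2 + (-4 + 8)**2 + 6)*12 = (-2 + 4**2 + 6)*12 = (-2 + 16 + 6)*12 = 20*12 = 240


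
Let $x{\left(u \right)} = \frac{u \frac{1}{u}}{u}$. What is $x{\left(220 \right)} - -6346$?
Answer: $\frac{1396121}{220} \approx 6346.0$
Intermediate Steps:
$x{\left(u \right)} = \frac{1}{u}$ ($x{\left(u \right)} = 1 \frac{1}{u} = \frac{1}{u}$)
$x{\left(220 \right)} - -6346 = \frac{1}{220} - -6346 = \frac{1}{220} + 6346 = \frac{1396121}{220}$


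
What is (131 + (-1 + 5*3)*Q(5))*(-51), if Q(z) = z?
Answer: -10251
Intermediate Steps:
(131 + (-1 + 5*3)*Q(5))*(-51) = (131 + (-1 + 5*3)*5)*(-51) = (131 + (-1 + 15)*5)*(-51) = (131 + 14*5)*(-51) = (131 + 70)*(-51) = 201*(-51) = -10251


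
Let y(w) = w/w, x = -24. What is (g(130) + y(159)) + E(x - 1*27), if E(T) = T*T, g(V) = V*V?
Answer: 19502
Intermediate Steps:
g(V) = V²
E(T) = T²
y(w) = 1
(g(130) + y(159)) + E(x - 1*27) = (130² + 1) + (-24 - 1*27)² = (16900 + 1) + (-24 - 27)² = 16901 + (-51)² = 16901 + 2601 = 19502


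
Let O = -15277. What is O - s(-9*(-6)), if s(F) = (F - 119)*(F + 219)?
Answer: 2468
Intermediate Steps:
s(F) = (-119 + F)*(219 + F)
O - s(-9*(-6)) = -15277 - (-26061 + (-9*(-6))**2 + 100*(-9*(-6))) = -15277 - (-26061 + 54**2 + 100*54) = -15277 - (-26061 + 2916 + 5400) = -15277 - 1*(-17745) = -15277 + 17745 = 2468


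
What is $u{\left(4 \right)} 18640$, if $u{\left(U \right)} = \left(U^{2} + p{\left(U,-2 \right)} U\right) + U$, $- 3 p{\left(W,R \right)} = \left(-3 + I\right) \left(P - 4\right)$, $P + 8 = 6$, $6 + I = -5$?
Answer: $-1714880$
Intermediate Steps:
$I = -11$ ($I = -6 - 5 = -11$)
$P = -2$ ($P = -8 + 6 = -2$)
$p{\left(W,R \right)} = -28$ ($p{\left(W,R \right)} = - \frac{\left(-3 - 11\right) \left(-2 - 4\right)}{3} = - \frac{\left(-14\right) \left(-6\right)}{3} = \left(- \frac{1}{3}\right) 84 = -28$)
$u{\left(U \right)} = U^{2} - 27 U$ ($u{\left(U \right)} = \left(U^{2} - 28 U\right) + U = U^{2} - 27 U$)
$u{\left(4 \right)} 18640 = 4 \left(-27 + 4\right) 18640 = 4 \left(-23\right) 18640 = \left(-92\right) 18640 = -1714880$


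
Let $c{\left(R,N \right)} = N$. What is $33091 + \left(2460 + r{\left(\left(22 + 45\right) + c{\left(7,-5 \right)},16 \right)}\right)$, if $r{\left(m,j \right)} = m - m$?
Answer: $35551$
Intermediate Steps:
$r{\left(m,j \right)} = 0$
$33091 + \left(2460 + r{\left(\left(22 + 45\right) + c{\left(7,-5 \right)},16 \right)}\right) = 33091 + \left(2460 + 0\right) = 33091 + 2460 = 35551$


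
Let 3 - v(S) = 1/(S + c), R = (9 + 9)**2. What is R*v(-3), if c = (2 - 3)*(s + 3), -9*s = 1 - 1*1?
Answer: 1026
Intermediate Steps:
s = 0 (s = -(1 - 1*1)/9 = -(1 - 1)/9 = -1/9*0 = 0)
c = -3 (c = (2 - 3)*(0 + 3) = -1*3 = -3)
R = 324 (R = 18**2 = 324)
v(S) = 3 - 1/(-3 + S) (v(S) = 3 - 1/(S - 3) = 3 - 1/(-3 + S))
R*v(-3) = 324*((-10 + 3*(-3))/(-3 - 3)) = 324*((-10 - 9)/(-6)) = 324*(-1/6*(-19)) = 324*(19/6) = 1026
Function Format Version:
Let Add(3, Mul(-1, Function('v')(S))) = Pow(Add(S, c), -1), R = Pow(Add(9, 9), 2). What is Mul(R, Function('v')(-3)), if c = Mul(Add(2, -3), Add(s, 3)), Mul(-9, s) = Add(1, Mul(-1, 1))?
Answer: 1026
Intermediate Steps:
s = 0 (s = Mul(Rational(-1, 9), Add(1, Mul(-1, 1))) = Mul(Rational(-1, 9), Add(1, -1)) = Mul(Rational(-1, 9), 0) = 0)
c = -3 (c = Mul(Add(2, -3), Add(0, 3)) = Mul(-1, 3) = -3)
R = 324 (R = Pow(18, 2) = 324)
Function('v')(S) = Add(3, Mul(-1, Pow(Add(-3, S), -1))) (Function('v')(S) = Add(3, Mul(-1, Pow(Add(S, -3), -1))) = Add(3, Mul(-1, Pow(Add(-3, S), -1))))
Mul(R, Function('v')(-3)) = Mul(324, Mul(Pow(Add(-3, -3), -1), Add(-10, Mul(3, -3)))) = Mul(324, Mul(Pow(-6, -1), Add(-10, -9))) = Mul(324, Mul(Rational(-1, 6), -19)) = Mul(324, Rational(19, 6)) = 1026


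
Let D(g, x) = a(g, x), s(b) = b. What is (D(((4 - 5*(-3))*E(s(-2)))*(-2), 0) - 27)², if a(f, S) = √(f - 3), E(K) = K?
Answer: (27 - √73)² ≈ 340.62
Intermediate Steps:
a(f, S) = √(-3 + f)
D(g, x) = √(-3 + g)
(D(((4 - 5*(-3))*E(s(-2)))*(-2), 0) - 27)² = (√(-3 + ((4 - 5*(-3))*(-2))*(-2)) - 27)² = (√(-3 + ((4 + 15)*(-2))*(-2)) - 27)² = (√(-3 + (19*(-2))*(-2)) - 27)² = (√(-3 - 38*(-2)) - 27)² = (√(-3 + 76) - 27)² = (√73 - 27)² = (-27 + √73)²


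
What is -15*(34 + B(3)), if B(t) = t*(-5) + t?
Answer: -330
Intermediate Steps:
B(t) = -4*t (B(t) = -5*t + t = -4*t)
-15*(34 + B(3)) = -15*(34 - 4*3) = -15*(34 - 12) = -15*22 = -330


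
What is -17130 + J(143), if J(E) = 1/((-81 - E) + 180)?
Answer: -753721/44 ≈ -17130.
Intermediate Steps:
J(E) = 1/(99 - E)
-17130 + J(143) = -17130 - 1/(-99 + 143) = -17130 - 1/44 = -753721/44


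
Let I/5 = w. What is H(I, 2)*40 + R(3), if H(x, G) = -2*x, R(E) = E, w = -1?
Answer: 403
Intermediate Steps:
I = -5 (I = 5*(-1) = -5)
H(I, 2)*40 + R(3) = -2*(-5)*40 + 3 = 10*40 + 3 = 400 + 3 = 403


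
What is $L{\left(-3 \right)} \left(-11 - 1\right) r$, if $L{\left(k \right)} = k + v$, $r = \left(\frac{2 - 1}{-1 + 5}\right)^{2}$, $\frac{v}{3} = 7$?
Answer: $- \frac{27}{2} \approx -13.5$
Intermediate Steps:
$v = 21$ ($v = 3 \cdot 7 = 21$)
$r = \frac{1}{16}$ ($r = \left(1 \cdot \frac{1}{4}\right)^{2} = \left(\frac{1}{4}\right)^{2} = \frac{1}{16} \approx 0.0625$)
$L{\left(k \right)} = 21 + k$ ($L{\left(k \right)} = k + 21 = 21 + k$)
$L{\left(-3 \right)} \left(-11 - 1\right) r = \left(21 - 3\right) \left(-11 - 1\right) \frac{1}{16} = 18 \left(\left(-12\right) \frac{1}{16}\right) = 18 \left(- \frac{3}{4}\right) = - \frac{27}{2}$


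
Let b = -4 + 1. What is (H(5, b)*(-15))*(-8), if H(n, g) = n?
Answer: 600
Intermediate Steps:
b = -3
(H(5, b)*(-15))*(-8) = (5*(-15))*(-8) = -75*(-8) = 600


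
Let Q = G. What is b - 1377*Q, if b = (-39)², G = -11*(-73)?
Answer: -1104210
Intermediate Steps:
G = 803
b = 1521
Q = 803
b - 1377*Q = 1521 - 1377*803 = 1521 - 1105731 = -1104210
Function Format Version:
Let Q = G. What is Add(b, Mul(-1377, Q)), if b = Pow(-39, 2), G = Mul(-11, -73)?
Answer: -1104210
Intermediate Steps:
G = 803
b = 1521
Q = 803
Add(b, Mul(-1377, Q)) = Add(1521, Mul(-1377, 803)) = Add(1521, -1105731) = -1104210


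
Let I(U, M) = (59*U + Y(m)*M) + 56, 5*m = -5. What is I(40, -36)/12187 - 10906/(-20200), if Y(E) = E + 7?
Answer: 88675711/123088700 ≈ 0.72042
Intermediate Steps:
m = -1 (m = (1/5)*(-5) = -1)
Y(E) = 7 + E
I(U, M) = 56 + 6*M + 59*U (I(U, M) = (59*U + (7 - 1)*M) + 56 = (59*U + 6*M) + 56 = (6*M + 59*U) + 56 = 56 + 6*M + 59*U)
I(40, -36)/12187 - 10906/(-20200) = (56 + 6*(-36) + 59*40)/12187 - 10906/(-20200) = (56 - 216 + 2360)*(1/12187) - 10906*(-1/20200) = 2200*(1/12187) + 5453/10100 = 2200/12187 + 5453/10100 = 88675711/123088700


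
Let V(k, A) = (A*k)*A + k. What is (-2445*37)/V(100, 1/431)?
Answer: -3360973773/3715240 ≈ -904.65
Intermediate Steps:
V(k, A) = k + k*A**2 (V(k, A) = k*A**2 + k = k + k*A**2)
(-2445*37)/V(100, 1/431) = (-2445*37)/((100*(1 + (1/431)**2))) = -90465*1/(100*(1 + (1/431)**2)) = -90465*1/(100*(1 + 1/185761)) = -90465/(100*(185762/185761)) = -90465/18576200/185761 = -90465*185761/18576200 = -3360973773/3715240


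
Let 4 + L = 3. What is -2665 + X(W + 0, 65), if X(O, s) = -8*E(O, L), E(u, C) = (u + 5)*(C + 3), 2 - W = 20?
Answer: -2457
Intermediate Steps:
L = -1 (L = -4 + 3 = -1)
W = -18 (W = 2 - 1*20 = 2 - 20 = -18)
E(u, C) = (3 + C)*(5 + u) (E(u, C) = (5 + u)*(3 + C) = (3 + C)*(5 + u))
X(O, s) = -80 - 16*O (X(O, s) = -8*(15 + 3*O + 5*(-1) - O) = -8*(15 + 3*O - 5 - O) = -8*(10 + 2*O) = -80 - 16*O)
-2665 + X(W + 0, 65) = -2665 + (-80 - 16*(-18 + 0)) = -2665 + (-80 - 16*(-18)) = -2665 + (-80 + 288) = -2665 + 208 = -2457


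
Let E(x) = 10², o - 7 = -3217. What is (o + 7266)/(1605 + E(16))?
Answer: 4056/1705 ≈ 2.3789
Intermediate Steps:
o = -3210 (o = 7 - 3217 = -3210)
E(x) = 100
(o + 7266)/(1605 + E(16)) = (-3210 + 7266)/(1605 + 100) = 4056/1705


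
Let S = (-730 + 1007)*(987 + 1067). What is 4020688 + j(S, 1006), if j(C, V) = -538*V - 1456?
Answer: 3478004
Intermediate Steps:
S = 568958 (S = 277*2054 = 568958)
j(C, V) = -1456 - 538*V
4020688 + j(S, 1006) = 4020688 + (-1456 - 538*1006) = 4020688 + (-1456 - 541228) = 4020688 - 542684 = 3478004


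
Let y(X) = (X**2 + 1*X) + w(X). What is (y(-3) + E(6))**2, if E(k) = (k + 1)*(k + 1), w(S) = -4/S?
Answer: 28561/9 ≈ 3173.4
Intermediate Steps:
E(k) = (1 + k)**2 (E(k) = (1 + k)*(1 + k) = (1 + k)**2)
y(X) = X + X**2 - 4/X (y(X) = (X**2 + 1*X) - 4/X = (X**2 + X) - 4/X = (X + X**2) - 4/X = X + X**2 - 4/X)
(y(-3) + E(6))**2 = ((-3 + (-3)**2 - 4/(-3)) + (1 + 6)**2)**2 = ((-3 + 9 - 4*(-1/3)) + 7**2)**2 = ((-3 + 9 + 4/3) + 49)**2 = (22/3 + 49)**2 = (169/3)**2 = 28561/9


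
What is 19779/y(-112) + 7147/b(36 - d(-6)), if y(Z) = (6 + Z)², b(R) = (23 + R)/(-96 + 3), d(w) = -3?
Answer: -120435759/11236 ≈ -10719.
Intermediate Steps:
b(R) = -23/93 - R/93 (b(R) = (23 + R)/(-93) = (23 + R)*(-1/93) = -23/93 - R/93)
19779/y(-112) + 7147/b(36 - d(-6)) = 19779/((6 - 112)²) + 7147/(-23/93 - (36 - 1*(-3))/93) = 19779/((-106)²) + 7147/(-23/93 - (36 + 3)/93) = 19779/11236 + 7147/(-23/93 - 1/93*39) = 19779*(1/11236) + 7147/(-23/93 - 13/31) = 19779/11236 + 7147/(-⅔) = 19779/11236 + 7147*(-3/2) = 19779/11236 - 21441/2 = -120435759/11236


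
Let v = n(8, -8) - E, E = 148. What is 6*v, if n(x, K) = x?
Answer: -840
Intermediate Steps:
v = -140 (v = 8 - 1*148 = 8 - 148 = -140)
6*v = 6*(-140) = -840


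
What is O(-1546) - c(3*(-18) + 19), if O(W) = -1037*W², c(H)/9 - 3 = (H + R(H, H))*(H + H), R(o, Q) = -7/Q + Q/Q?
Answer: -2478571613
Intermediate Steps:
R(o, Q) = 1 - 7/Q (R(o, Q) = -7/Q + 1 = 1 - 7/Q)
c(H) = 27 + 18*H*(H + (-7 + H)/H) (c(H) = 27 + 9*((H + (-7 + H)/H)*(H + H)) = 27 + 9*((H + (-7 + H)/H)*(2*H)) = 27 + 9*(2*H*(H + (-7 + H)/H)) = 27 + 18*H*(H + (-7 + H)/H))
O(-1546) - c(3*(-18) + 19) = -1037*(-1546)² - (-99 + 18*(3*(-18) + 19) + 18*(3*(-18) + 19)²) = -1037*2390116 - (-99 + 18*(-54 + 19) + 18*(-54 + 19)²) = -2478550292 - (-99 + 18*(-35) + 18*(-35)²) = -2478550292 - (-99 - 630 + 18*1225) = -2478550292 - (-99 - 630 + 22050) = -2478550292 - 1*21321 = -2478550292 - 21321 = -2478571613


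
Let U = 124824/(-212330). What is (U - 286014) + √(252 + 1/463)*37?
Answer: -30364738722/106165 + 37*√54021451/463 ≈ -2.8543e+5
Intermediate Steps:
U = -62412/106165 (U = 124824*(-1/212330) = -62412/106165 ≈ -0.58788)
(U - 286014) + √(252 + 1/463)*37 = (-62412/106165 - 286014) + √(252 + 1/463)*37 = -30364738722/106165 + √(252 + 1/463)*37 = -30364738722/106165 + √(116677/463)*37 = -30364738722/106165 + (√54021451/463)*37 = -30364738722/106165 + 37*√54021451/463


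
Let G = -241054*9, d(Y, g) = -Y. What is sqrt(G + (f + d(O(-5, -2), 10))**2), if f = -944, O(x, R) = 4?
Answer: 3*I*sqrt(141198) ≈ 1127.3*I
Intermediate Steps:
G = -2169486
sqrt(G + (f + d(O(-5, -2), 10))**2) = sqrt(-2169486 + (-944 - 1*4)**2) = sqrt(-2169486 + (-944 - 4)**2) = sqrt(-2169486 + (-948)**2) = sqrt(-2169486 + 898704) = sqrt(-1270782) = 3*I*sqrt(141198)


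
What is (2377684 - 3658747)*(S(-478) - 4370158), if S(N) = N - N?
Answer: 5598447717954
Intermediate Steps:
S(N) = 0
(2377684 - 3658747)*(S(-478) - 4370158) = (2377684 - 3658747)*(0 - 4370158) = -1281063*(-4370158) = 5598447717954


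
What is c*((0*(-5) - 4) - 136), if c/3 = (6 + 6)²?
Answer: -60480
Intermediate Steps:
c = 432 (c = 3*(6 + 6)² = 3*12² = 3*144 = 432)
c*((0*(-5) - 4) - 136) = 432*((0*(-5) - 4) - 136) = 432*((0 - 4) - 136) = 432*(-4 - 136) = 432*(-140) = -60480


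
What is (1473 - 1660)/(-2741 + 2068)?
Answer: 187/673 ≈ 0.27786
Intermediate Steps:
(1473 - 1660)/(-2741 + 2068) = -187/(-673) = -187*(-1/673) = 187/673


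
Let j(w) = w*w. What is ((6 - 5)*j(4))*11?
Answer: 176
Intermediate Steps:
j(w) = w²
((6 - 5)*j(4))*11 = ((6 - 5)*4²)*11 = (1*16)*11 = 16*11 = 176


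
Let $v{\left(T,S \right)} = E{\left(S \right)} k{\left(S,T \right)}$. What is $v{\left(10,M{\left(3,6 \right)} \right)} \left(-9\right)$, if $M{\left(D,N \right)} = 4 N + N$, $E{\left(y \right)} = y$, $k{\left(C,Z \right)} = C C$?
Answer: $-243000$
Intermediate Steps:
$k{\left(C,Z \right)} = C^{2}$
$M{\left(D,N \right)} = 5 N$
$v{\left(T,S \right)} = S^{3}$ ($v{\left(T,S \right)} = S S^{2} = S^{3}$)
$v{\left(10,M{\left(3,6 \right)} \right)} \left(-9\right) = \left(5 \cdot 6\right)^{3} \left(-9\right) = 30^{3} \left(-9\right) = 27000 \left(-9\right) = -243000$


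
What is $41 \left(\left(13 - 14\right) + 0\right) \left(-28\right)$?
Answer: $1148$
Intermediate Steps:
$41 \left(\left(13 - 14\right) + 0\right) \left(-28\right) = 41 \left(-1 + 0\right) \left(-28\right) = 41 \left(-1\right) \left(-28\right) = \left(-41\right) \left(-28\right) = 1148$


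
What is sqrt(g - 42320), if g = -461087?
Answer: I*sqrt(503407) ≈ 709.51*I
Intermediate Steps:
sqrt(g - 42320) = sqrt(-461087 - 42320) = sqrt(-503407) = I*sqrt(503407)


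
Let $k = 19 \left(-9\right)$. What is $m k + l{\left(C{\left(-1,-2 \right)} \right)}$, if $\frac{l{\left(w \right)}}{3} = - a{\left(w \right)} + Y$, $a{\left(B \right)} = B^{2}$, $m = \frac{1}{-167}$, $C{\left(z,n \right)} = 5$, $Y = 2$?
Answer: $- \frac{11352}{167} \approx -67.976$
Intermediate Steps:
$m = - \frac{1}{167} \approx -0.005988$
$k = -171$
$l{\left(w \right)} = 6 - 3 w^{2}$ ($l{\left(w \right)} = 3 \left(- w^{2} + 2\right) = 3 \left(2 - w^{2}\right) = 6 - 3 w^{2}$)
$m k + l{\left(C{\left(-1,-2 \right)} \right)} = \left(- \frac{1}{167}\right) \left(-171\right) + \left(6 - 3 \cdot 5^{2}\right) = \frac{171}{167} + \left(6 - 75\right) = \frac{171}{167} - 69 = - \frac{11352}{167}$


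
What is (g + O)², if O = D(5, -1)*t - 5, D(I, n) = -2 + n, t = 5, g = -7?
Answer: 729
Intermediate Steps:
O = -20 (O = (-2 - 1)*5 - 5 = -3*5 - 5 = -15 - 5 = -20)
(g + O)² = (-7 - 20)² = (-27)² = 729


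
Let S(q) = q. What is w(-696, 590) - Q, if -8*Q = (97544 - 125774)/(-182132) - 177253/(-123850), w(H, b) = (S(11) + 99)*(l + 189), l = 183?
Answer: 115379860601264/2819631025 ≈ 40920.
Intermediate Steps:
w(H, b) = 40920 (w(H, b) = (11 + 99)*(183 + 189) = 110*372 = 40920)
Q = -559058264/2819631025 (Q = -((97544 - 125774)/(-182132) - 177253/(-123850))/8 = -(-28230*(-1/182132) - 177253*(-1/123850))/8 = -(14115/91066 + 177253/123850)/8 = -1/8*4472466112/2819631025 = -559058264/2819631025 ≈ -0.19827)
w(-696, 590) - Q = 40920 - 1*(-559058264/2819631025) = 40920 + 559058264/2819631025 = 115379860601264/2819631025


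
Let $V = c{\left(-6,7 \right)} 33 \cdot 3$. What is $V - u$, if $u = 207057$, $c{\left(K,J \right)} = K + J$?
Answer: $-206958$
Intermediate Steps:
$c{\left(K,J \right)} = J + K$
$V = 99$ ($V = \left(7 - 6\right) 33 \cdot 3 = 1 \cdot 33 \cdot 3 = 33 \cdot 3 = 99$)
$V - u = 99 - 207057 = -206958$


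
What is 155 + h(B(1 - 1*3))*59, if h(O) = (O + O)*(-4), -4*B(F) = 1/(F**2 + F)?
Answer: 214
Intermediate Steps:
B(F) = -1/(4*(F + F**2)) (B(F) = -1/(4*(F**2 + F)) = -1/(4*(F + F**2)))
h(O) = -8*O (h(O) = (2*O)*(-4) = -8*O)
155 + h(B(1 - 1*3))*59 = 155 - (-2)/((1 - 1*3)*(1 + (1 - 1*3)))*59 = 155 - (-2)/((1 - 3)*(1 + (1 - 3)))*59 = 155 - (-2)/((-2)*(1 - 2))*59 = 155 - (-2)*(-1)/(2*(-1))*59 = 155 - (-2)*(-1)*(-1)/2*59 = 155 - 8*(-1/8)*59 = 155 + 1*59 = 155 + 59 = 214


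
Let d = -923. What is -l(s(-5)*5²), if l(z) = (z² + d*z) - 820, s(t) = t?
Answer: -130180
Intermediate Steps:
l(z) = -820 + z² - 923*z (l(z) = (z² - 923*z) - 820 = -820 + z² - 923*z)
-l(s(-5)*5²) = -(-820 + (-5*5²)² - (-4615)*5²) = -(-820 + (-5*25)² - (-4615)*25) = -(-820 + (-125)² - 923*(-125)) = -(-820 + 15625 + 115375) = -1*130180 = -130180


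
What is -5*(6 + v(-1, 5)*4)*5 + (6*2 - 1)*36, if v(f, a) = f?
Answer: 346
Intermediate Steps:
-5*(6 + v(-1, 5)*4)*5 + (6*2 - 1)*36 = -5*(6 - 1*4)*5 + (6*2 - 1)*36 = -5*(6 - 4)*5 + (12 - 1)*36 = -5*2*5 + 11*36 = -10*5 + 396 = -50 + 396 = 346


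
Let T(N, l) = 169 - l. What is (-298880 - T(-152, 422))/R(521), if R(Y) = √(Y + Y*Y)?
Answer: -298627*√30218/90654 ≈ -572.63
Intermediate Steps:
R(Y) = √(Y + Y²)
(-298880 - T(-152, 422))/R(521) = (-298880 - (169 - 1*422))/(√(521*(1 + 521))) = (-298880 - (169 - 422))/(√(521*522)) = (-298880 - 1*(-253))/(√271962) = (-298880 + 253)/((3*√30218)) = -298627*√30218/90654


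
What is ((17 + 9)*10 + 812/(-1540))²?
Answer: 203661441/3025 ≈ 67326.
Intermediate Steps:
((17 + 9)*10 + 812/(-1540))² = (26*10 + 812*(-1/1540))² = (260 - 29/55)² = (14271/55)² = 203661441/3025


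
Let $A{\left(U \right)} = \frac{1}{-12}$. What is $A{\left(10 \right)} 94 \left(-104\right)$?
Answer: $\frac{2444}{3} \approx 814.67$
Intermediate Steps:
$A{\left(U \right)} = - \frac{1}{12}$
$A{\left(10 \right)} 94 \left(-104\right) = \left(- \frac{1}{12}\right) 94 \left(-104\right) = \left(- \frac{47}{6}\right) \left(-104\right) = \frac{2444}{3}$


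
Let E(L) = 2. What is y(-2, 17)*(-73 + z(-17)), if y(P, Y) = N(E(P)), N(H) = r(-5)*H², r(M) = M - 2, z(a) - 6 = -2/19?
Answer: 35700/19 ≈ 1878.9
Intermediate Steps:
z(a) = 112/19 (z(a) = 6 - 2/19 = 112/19)
r(M) = -2 + M
N(H) = -7*H² (N(H) = (-2 - 5)*H² = -7*H²)
y(P, Y) = -28 (y(P, Y) = -7*2² = -7*4 = -28)
y(-2, 17)*(-73 + z(-17)) = -28*(-73 + 112/19) = -28*(-1275/19) = 35700/19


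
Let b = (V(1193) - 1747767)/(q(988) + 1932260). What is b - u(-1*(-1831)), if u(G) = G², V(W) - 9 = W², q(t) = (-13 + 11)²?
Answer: -6478033252613/1932264 ≈ -3.3526e+6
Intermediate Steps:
q(t) = 4 (q(t) = (-2)² = 4)
V(W) = 9 + W²
b = -324509/1932264 (b = ((9 + 1193²) - 1747767)/(4 + 1932260) = ((9 + 1423249) - 1747767)/1932264 = (1423258 - 1747767)*(1/1932264) = -324509*1/1932264 = -324509/1932264 ≈ -0.16794)
b - u(-1*(-1831)) = -324509/1932264 - (-1*(-1831))² = -324509/1932264 - 1*1831² = -324509/1932264 - 1*3352561 = -324509/1932264 - 3352561 = -6478033252613/1932264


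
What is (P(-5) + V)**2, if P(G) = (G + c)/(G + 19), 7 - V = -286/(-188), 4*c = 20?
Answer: 265225/8836 ≈ 30.016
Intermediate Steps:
c = 5 (c = (1/4)*20 = 5)
V = 515/94 (V = 7 - (-286)/(-188) = 7 - (-286)*(-1)/188 = 7 - 1*143/94 = 7 - 143/94 = 515/94 ≈ 5.4787)
P(G) = (5 + G)/(19 + G) (P(G) = (G + 5)/(G + 19) = (5 + G)/(19 + G))
(P(-5) + V)**2 = ((5 - 5)/(19 - 5) + 515/94)**2 = (0/14 + 515/94)**2 = ((1/14)*0 + 515/94)**2 = (0 + 515/94)**2 = (515/94)**2 = 265225/8836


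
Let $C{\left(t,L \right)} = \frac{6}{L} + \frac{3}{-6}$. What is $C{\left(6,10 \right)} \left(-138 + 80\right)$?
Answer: $- \frac{29}{5} \approx -5.8$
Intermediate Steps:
$C{\left(t,L \right)} = - \frac{1}{2} + \frac{6}{L}$ ($C{\left(t,L \right)} = \frac{6}{L} + 3 \left(- \frac{1}{6}\right) = \frac{6}{L} - \frac{1}{2} = - \frac{1}{2} + \frac{6}{L}$)
$C{\left(6,10 \right)} \left(-138 + 80\right) = \frac{12 - 10}{2 \cdot 10} \left(-138 + 80\right) = \frac{1}{2} \cdot \frac{1}{10} \left(12 - 10\right) \left(-58\right) = \frac{1}{2} \cdot \frac{1}{10} \cdot 2 \left(-58\right) = \frac{1}{10} \left(-58\right) = - \frac{29}{5}$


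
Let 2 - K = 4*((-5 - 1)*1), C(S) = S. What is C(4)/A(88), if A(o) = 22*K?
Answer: 1/143 ≈ 0.0069930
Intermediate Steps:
K = 26 (K = 2 - 4*(-5 - 1)*1 = 2 - 4*(-6*1) = 2 - 4*(-6) = 2 - 1*(-24) = 2 + 24 = 26)
A(o) = 572 (A(o) = 22*26 = 572)
C(4)/A(88) = 4/572 = 4*(1/572) = 1/143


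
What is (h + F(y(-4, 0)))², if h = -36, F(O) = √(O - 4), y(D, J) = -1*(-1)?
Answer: (36 - I*√3)² ≈ 1293.0 - 124.71*I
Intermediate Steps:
y(D, J) = 1
F(O) = √(-4 + O)
(h + F(y(-4, 0)))² = (-36 + √(-4 + 1))² = (-36 + √(-3))² = (-36 + I*√3)²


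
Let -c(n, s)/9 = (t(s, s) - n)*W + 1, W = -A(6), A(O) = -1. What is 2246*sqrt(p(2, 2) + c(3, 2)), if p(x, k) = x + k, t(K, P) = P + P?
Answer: 2246*I*sqrt(14) ≈ 8403.8*I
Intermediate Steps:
t(K, P) = 2*P
W = 1 (W = -1*(-1) = 1)
p(x, k) = k + x
c(n, s) = -9 - 18*s + 9*n (c(n, s) = -9*((2*s - n)*1 + 1) = -9*((-n + 2*s)*1 + 1) = -9*((-n + 2*s) + 1) = -9*(1 - n + 2*s) = -9 - 18*s + 9*n)
2246*sqrt(p(2, 2) + c(3, 2)) = 2246*sqrt((2 + 2) + (-9 - 18*2 + 9*3)) = 2246*sqrt(4 + (-9 - 36 + 27)) = 2246*sqrt(4 - 18) = 2246*sqrt(-14) = 2246*(I*sqrt(14)) = 2246*I*sqrt(14)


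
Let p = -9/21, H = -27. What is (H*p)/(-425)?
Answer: -81/2975 ≈ -0.027227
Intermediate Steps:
p = -3/7 (p = -9*1/21 = -3/7 ≈ -0.42857)
(H*p)/(-425) = -27*(-3/7)/(-425) = (81/7)*(-1/425) = -81/2975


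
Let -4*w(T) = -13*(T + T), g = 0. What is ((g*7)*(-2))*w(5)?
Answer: 0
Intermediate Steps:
w(T) = 13*T/2 (w(T) = -(-13)*(T + T)/4 = -(-13)*2*T/4 = -(-13)*T/2 = 13*T/2)
((g*7)*(-2))*w(5) = ((0*7)*(-2))*((13/2)*5) = (0*(-2))*(65/2) = 0*(65/2) = 0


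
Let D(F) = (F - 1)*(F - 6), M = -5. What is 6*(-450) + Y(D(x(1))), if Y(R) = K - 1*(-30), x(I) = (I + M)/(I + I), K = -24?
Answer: -2694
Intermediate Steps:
x(I) = (-5 + I)/(2*I) (x(I) = (I - 5)/(I + I) = (-5 + I)/((2*I)) = (-5 + I)*(1/(2*I)) = (-5 + I)/(2*I))
D(F) = (-1 + F)*(-6 + F)
Y(R) = 6 (Y(R) = -24 - 1*(-30) = -24 + 30 = 6)
6*(-450) + Y(D(x(1))) = 6*(-450) + 6 = -2700 + 6 = -2694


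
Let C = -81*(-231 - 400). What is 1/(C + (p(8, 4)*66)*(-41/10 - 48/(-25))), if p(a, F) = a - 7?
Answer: 25/1274178 ≈ 1.9620e-5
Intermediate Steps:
p(a, F) = -7 + a
C = 51111 (C = -81*(-631) = 51111)
1/(C + (p(8, 4)*66)*(-41/10 - 48/(-25))) = 1/(51111 + ((-7 + 8)*66)*(-41/10 - 48/(-25))) = 1/(51111 + (1*66)*(-41*⅒ - 48*(-1/25))) = 1/(51111 + 66*(-41/10 + 48/25)) = 1/(51111 + 66*(-109/50)) = 1/(51111 - 3597/25) = 1/(1274178/25) = 25/1274178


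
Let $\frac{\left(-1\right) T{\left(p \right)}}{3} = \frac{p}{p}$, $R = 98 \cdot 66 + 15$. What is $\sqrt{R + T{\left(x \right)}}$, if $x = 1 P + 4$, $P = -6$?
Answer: $36 \sqrt{5} \approx 80.498$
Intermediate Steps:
$x = -2$ ($x = 1 \left(-6\right) + 4 = -6 + 4 = -2$)
$R = 6483$ ($R = 6468 + 15 = 6483$)
$T{\left(p \right)} = -3$ ($T{\left(p \right)} = - 3 \frac{p}{p} = \left(-3\right) 1 = -3$)
$\sqrt{R + T{\left(x \right)}} = \sqrt{6483 - 3} = \sqrt{6480} = 36 \sqrt{5}$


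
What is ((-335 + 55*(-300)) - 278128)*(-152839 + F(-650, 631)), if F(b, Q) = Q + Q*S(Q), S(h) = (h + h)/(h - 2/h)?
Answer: 17727425518832070/398159 ≈ 4.4523e+10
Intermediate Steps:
S(h) = 2*h/(h - 2/h) (S(h) = (2*h)/(h - 2/h) = 2*h/(h - 2/h))
F(b, Q) = Q + 2*Q**3/(-2 + Q**2) (F(b, Q) = Q + Q*(2*Q**2/(-2 + Q**2)) = Q + 2*Q**3/(-2 + Q**2))
((-335 + 55*(-300)) - 278128)*(-152839 + F(-650, 631)) = ((-335 + 55*(-300)) - 278128)*(-152839 + 631*(-2 + 3*631**2)/(-2 + 631**2)) = ((-335 - 16500) - 278128)*(-152839 + 631*(-2 + 3*398161)/(-2 + 398161)) = (-16835 - 278128)*(-152839 + 631*(-2 + 1194483)/398159) = -294963*(-152839 + 631*(1/398159)*1194481) = -294963*(-152839 + 753717511/398159) = -294963*(-60100505890/398159) = 17727425518832070/398159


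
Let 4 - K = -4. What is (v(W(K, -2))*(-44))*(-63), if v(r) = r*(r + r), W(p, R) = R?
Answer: 22176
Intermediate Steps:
K = 8 (K = 4 - 1*(-4) = 4 + 4 = 8)
v(r) = 2*r**2 (v(r) = r*(2*r) = 2*r**2)
(v(W(K, -2))*(-44))*(-63) = ((2*(-2)**2)*(-44))*(-63) = ((2*4)*(-44))*(-63) = (8*(-44))*(-63) = -352*(-63) = 22176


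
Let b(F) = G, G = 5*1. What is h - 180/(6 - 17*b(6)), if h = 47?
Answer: 3893/79 ≈ 49.279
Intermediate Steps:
G = 5
b(F) = 5
h - 180/(6 - 17*b(6)) = 47 - 180/(6 - 17*5) = 47 - 180/(6 - 85) = 47 - 180/(-79) = 47 - 180*(-1/79) = 47 + 180/79 = 3893/79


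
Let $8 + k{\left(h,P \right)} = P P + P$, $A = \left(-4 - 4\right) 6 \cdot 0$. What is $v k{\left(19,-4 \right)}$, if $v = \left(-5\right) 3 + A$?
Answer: $-60$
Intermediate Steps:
$A = 0$ ($A = \left(-8\right) 0 = 0$)
$k{\left(h,P \right)} = -8 + P + P^{2}$ ($k{\left(h,P \right)} = -8 + \left(P P + P\right) = -8 + \left(P^{2} + P\right) = -8 + \left(P + P^{2}\right) = -8 + P + P^{2}$)
$v = -15$ ($v = \left(-5\right) 3 + 0 = -15 + 0 = -15$)
$v k{\left(19,-4 \right)} = - 15 \left(-8 - 4 + \left(-4\right)^{2}\right) = - 15 \left(-8 - 4 + 16\right) = \left(-15\right) 4 = -60$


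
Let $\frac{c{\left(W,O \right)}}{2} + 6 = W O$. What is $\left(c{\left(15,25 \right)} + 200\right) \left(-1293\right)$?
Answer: $-1212834$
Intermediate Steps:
$c{\left(W,O \right)} = -12 + 2 O W$ ($c{\left(W,O \right)} = -12 + 2 W O = -12 + 2 O W$)
$\left(c{\left(15,25 \right)} + 200\right) \left(-1293\right) = \left(\left(-12 + 2 \cdot 25 \cdot 15\right) + 200\right) \left(-1293\right) = \left(\left(-12 + 750\right) + 200\right) \left(-1293\right) = \left(738 + 200\right) \left(-1293\right) = 938 \left(-1293\right) = -1212834$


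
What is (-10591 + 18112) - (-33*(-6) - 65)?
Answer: 7388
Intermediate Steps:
(-10591 + 18112) - (-33*(-6) - 65) = 7521 - (198 - 65) = 7521 - 1*133 = 7521 - 133 = 7388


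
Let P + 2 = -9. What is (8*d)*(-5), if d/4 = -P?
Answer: -1760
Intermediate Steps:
P = -11 (P = -2 - 9 = -11)
d = 44 (d = 4*(-1*(-11)) = 4*11 = 44)
(8*d)*(-5) = (8*44)*(-5) = 352*(-5) = -1760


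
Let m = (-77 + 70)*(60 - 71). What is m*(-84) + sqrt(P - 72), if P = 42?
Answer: -6468 + I*sqrt(30) ≈ -6468.0 + 5.4772*I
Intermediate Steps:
m = 77 (m = -7*(-11) = 77)
m*(-84) + sqrt(P - 72) = 77*(-84) + sqrt(42 - 72) = -6468 + sqrt(-30) = -6468 + I*sqrt(30)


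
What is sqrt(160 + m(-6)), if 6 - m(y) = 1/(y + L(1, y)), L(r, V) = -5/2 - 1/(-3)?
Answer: 2*sqrt(2035)/7 ≈ 12.889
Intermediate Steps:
L(r, V) = -13/6 (L(r, V) = -5*1/2 - 1*(-1/3) = -5/2 + 1/3 = -13/6)
m(y) = 6 - 1/(-13/6 + y) (m(y) = 6 - 1/(y - 13/6) = 6 - 1/(-13/6 + y))
sqrt(160 + m(-6)) = sqrt(160 + 12*(-7 + 3*(-6))/(-13 + 6*(-6))) = sqrt(160 + 12*(-7 - 18)/(-13 - 36)) = sqrt(160 + 12*(-25)/(-49)) = sqrt(160 + 12*(-1/49)*(-25)) = sqrt(160 + 300/49) = sqrt(8140/49) = 2*sqrt(2035)/7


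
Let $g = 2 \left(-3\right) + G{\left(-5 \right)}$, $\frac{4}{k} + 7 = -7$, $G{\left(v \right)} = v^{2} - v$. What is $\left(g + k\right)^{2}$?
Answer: $\frac{27556}{49} \approx 562.37$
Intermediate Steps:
$k = - \frac{2}{7}$ ($k = \frac{4}{-7 - 7} = \frac{4}{-14} = 4 \left(- \frac{1}{14}\right) = - \frac{2}{7} \approx -0.28571$)
$g = 24$ ($g = 2 \left(-3\right) - 5 \left(-1 - 5\right) = -6 - -30 = -6 + 30 = 24$)
$\left(g + k\right)^{2} = \left(24 - \frac{2}{7}\right)^{2} = \left(\frac{166}{7}\right)^{2} = \frac{27556}{49}$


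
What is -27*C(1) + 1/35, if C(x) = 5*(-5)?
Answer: 23626/35 ≈ 675.03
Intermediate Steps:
C(x) = -25
-27*C(1) + 1/35 = -27*(-25) + 1/35 = 675 + 1/35 = 23626/35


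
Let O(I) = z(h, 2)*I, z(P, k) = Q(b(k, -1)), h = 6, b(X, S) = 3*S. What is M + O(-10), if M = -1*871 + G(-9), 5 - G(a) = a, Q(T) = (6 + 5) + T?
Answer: -937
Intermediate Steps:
Q(T) = 11 + T
G(a) = 5 - a
z(P, k) = 8 (z(P, k) = 11 + 3*(-1) = 11 - 3 = 8)
O(I) = 8*I
M = -857 (M = -1*871 + (5 - 1*(-9)) = -871 + (5 + 9) = -871 + 14 = -857)
M + O(-10) = -857 + 8*(-10) = -857 - 80 = -937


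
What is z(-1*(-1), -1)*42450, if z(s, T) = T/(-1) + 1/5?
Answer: 50940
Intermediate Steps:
z(s, T) = ⅕ - T (z(s, T) = T*(-1) + 1*(⅕) = -T + ⅕ = ⅕ - T)
z(-1*(-1), -1)*42450 = (⅕ - 1*(-1))*42450 = (⅕ + 1)*42450 = (6/5)*42450 = 50940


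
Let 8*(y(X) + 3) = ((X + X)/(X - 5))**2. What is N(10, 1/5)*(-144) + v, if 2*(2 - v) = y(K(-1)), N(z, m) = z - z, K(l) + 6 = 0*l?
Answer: 829/242 ≈ 3.4256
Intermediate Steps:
K(l) = -6 (K(l) = -6 + 0*l = -6 + 0 = -6)
y(X) = -3 + X**2/(2*(-5 + X)**2) (y(X) = -3 + ((X + X)/(X - 5))**2/8 = -3 + ((2*X)/(-5 + X))**2/8 = -3 + (2*X/(-5 + X))**2/8 = -3 + (4*X**2/(-5 + X)**2)/8 = -3 + X**2/(2*(-5 + X)**2))
N(z, m) = 0
v = 829/242 (v = 2 - (-3 + (1/2)*(-6)**2/(-5 - 6)**2)/2 = 2 - (-3 + (1/2)*36/(-11)**2)/2 = 2 - (-3 + (1/2)*36*(1/121))/2 = 2 - (-3 + 18/121)/2 = 2 - 1/2*(-345/121) = 2 + 345/242 = 829/242 ≈ 3.4256)
N(10, 1/5)*(-144) + v = 0*(-144) + 829/242 = 0 + 829/242 = 829/242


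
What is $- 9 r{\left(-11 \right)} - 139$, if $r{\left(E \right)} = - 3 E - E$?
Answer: $-535$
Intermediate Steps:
$r{\left(E \right)} = - 4 E$
$- 9 r{\left(-11 \right)} - 139 = - 9 \left(\left(-4\right) \left(-11\right)\right) - 139 = \left(-9\right) 44 - 139 = -396 - 139 = -535$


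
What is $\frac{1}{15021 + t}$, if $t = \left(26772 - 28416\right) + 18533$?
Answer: $\frac{1}{31910} \approx 3.1338 \cdot 10^{-5}$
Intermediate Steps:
$t = 16889$ ($t = -1644 + 18533 = 16889$)
$\frac{1}{15021 + t} = \frac{1}{15021 + 16889} = \frac{1}{31910}$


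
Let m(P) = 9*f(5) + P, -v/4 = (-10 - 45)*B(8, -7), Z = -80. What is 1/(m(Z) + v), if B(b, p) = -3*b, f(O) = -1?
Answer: -1/5369 ≈ -0.00018625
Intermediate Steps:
v = -5280 (v = -4*(-10 - 45)*(-3*8) = -(-220)*(-24) = -4*1320 = -5280)
m(P) = -9 + P (m(P) = 9*(-1) + P = -9 + P)
1/(m(Z) + v) = 1/((-9 - 80) - 5280) = 1/(-89 - 5280) = 1/(-5369) = -1/5369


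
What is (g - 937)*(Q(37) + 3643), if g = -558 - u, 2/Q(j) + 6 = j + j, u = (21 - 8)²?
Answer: -103054016/17 ≈ -6.0620e+6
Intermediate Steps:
u = 169 (u = 13² = 169)
Q(j) = 2/(-6 + 2*j) (Q(j) = 2/(-6 + (j + j)) = 2/(-6 + 2*j))
g = -727 (g = -558 - 1*169 = -558 - 169 = -727)
(g - 937)*(Q(37) + 3643) = (-727 - 937)*(1/(-3 + 37) + 3643) = -1664*(1/34 + 3643) = -1664*123863/34 = -103054016/17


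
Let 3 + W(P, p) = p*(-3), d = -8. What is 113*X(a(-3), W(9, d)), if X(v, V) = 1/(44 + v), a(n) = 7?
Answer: 113/51 ≈ 2.2157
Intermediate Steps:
W(P, p) = -3 - 3*p (W(P, p) = -3 + p*(-3) = -3 - 3*p)
113*X(a(-3), W(9, d)) = 113/(44 + 7) = 113/51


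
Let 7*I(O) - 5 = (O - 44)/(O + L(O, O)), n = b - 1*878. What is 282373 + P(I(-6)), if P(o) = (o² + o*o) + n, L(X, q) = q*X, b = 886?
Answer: 124530221/441 ≈ 2.8238e+5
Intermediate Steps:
L(X, q) = X*q
n = 8 (n = 886 - 1*878 = 886 - 878 = 8)
I(O) = 5/7 + (-44 + O)/(7*(O + O²)) (I(O) = 5/7 + ((O - 44)/(O + O*O))/7 = 5/7 + ((-44 + O)/(O + O²))/7 = 5/7 + (-44 + O)/(7*(O + O²)))
P(o) = 8 + 2*o² (P(o) = (o² + o*o) + 8 = (o² + o²) + 8 = 2*o² + 8 = 8 + 2*o²)
282373 + P(I(-6)) = 282373 + (8 + 2*((⅐)*(-44 + 5*(-6)² + 6*(-6))/(-6*(1 - 6)))²) = 282373 + (8 + 2*((⅐)*(-⅙)*(-44 + 5*36 - 36)/(-5))²) = 282373 + (8 + 2*((⅐)*(-⅙)*(-⅕)*(-44 + 180 - 36))²) = 282373 + (8 + 2*((⅐)*(-⅙)*(-⅕)*100)²) = 282373 + (8 + 2*(10/21)²) = 282373 + (8 + 2*(100/441)) = 282373 + (8 + 200/441) = 282373 + 3728/441 = 124530221/441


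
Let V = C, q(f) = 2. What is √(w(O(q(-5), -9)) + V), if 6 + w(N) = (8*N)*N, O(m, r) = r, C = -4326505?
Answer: 19*I*√11983 ≈ 2079.9*I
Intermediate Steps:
w(N) = -6 + 8*N² (w(N) = -6 + (8*N)*N = -6 + 8*N²)
V = -4326505
√(w(O(q(-5), -9)) + V) = √((-6 + 8*(-9)²) - 4326505) = √((-6 + 8*81) - 4326505) = √((-6 + 648) - 4326505) = √(642 - 4326505) = √(-4325863) = 19*I*√11983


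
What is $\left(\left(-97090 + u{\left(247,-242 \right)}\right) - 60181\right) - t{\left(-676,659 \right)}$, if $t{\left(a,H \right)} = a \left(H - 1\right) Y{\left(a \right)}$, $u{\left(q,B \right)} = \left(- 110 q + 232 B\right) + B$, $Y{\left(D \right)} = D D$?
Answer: $203266339781$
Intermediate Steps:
$Y{\left(D \right)} = D^{2}$
$u{\left(q,B \right)} = - 110 q + 233 B$
$t{\left(a,H \right)} = a^{3} \left(-1 + H\right)$ ($t{\left(a,H \right)} = a \left(H - 1\right) a^{2} = a \left(-1 + H\right) a^{2} = a a^{2} \left(-1 + H\right) = a^{3} \left(-1 + H\right)$)
$\left(\left(-97090 + u{\left(247,-242 \right)}\right) - 60181\right) - t{\left(-676,659 \right)} = \left(\left(-97090 + \left(\left(-110\right) 247 + 233 \left(-242\right)\right)\right) - 60181\right) - \left(-676\right)^{3} \left(-1 + 659\right) = \left(\left(-97090 - 83556\right) - 60181\right) - \left(-308915776\right) 658 = \left(\left(-97090 - 83556\right) - 60181\right) - -203266580608 = \left(-180646 - 60181\right) + 203266580608 = -240827 + 203266580608 = 203266339781$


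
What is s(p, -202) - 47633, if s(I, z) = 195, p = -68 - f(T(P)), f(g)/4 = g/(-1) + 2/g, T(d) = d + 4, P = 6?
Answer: -47438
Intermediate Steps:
T(d) = 4 + d
f(g) = -4*g + 8/g (f(g) = 4*(g/(-1) + 2/g) = 4*(g*(-1) + 2/g) = 4*(-g + 2/g) = -4*g + 8/g)
p = -144/5 (p = -68 - (-4*(4 + 6) + 8/(4 + 6)) = -68 - (-4*10 + 8/10) = -68 - (-40 + 8*(1/10)) = -68 - (-40 + 4/5) = -68 - 1*(-196/5) = -68 + 196/5 = -144/5 ≈ -28.800)
s(p, -202) - 47633 = 195 - 47633 = -47438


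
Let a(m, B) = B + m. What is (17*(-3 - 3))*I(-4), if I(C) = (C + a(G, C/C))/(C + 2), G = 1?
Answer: -102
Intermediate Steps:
I(C) = 1 (I(C) = (C + (C/C + 1))/(C + 2) = (C + (1 + 1))/(2 + C) = (C + 2)/(2 + C) = (2 + C)/(2 + C) = 1)
(17*(-3 - 3))*I(-4) = (17*(-3 - 3))*1 = (17*(-6))*1 = -102*1 = -102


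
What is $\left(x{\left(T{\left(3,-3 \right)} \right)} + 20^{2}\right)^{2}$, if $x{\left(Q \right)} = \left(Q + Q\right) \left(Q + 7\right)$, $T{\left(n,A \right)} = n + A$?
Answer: $160000$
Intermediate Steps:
$T{\left(n,A \right)} = A + n$
$x{\left(Q \right)} = 2 Q \left(7 + Q\right)$
$\left(x{\left(T{\left(3,-3 \right)} \right)} + 20^{2}\right)^{2} = \left(2 \left(-3 + 3\right) \left(7 + \left(-3 + 3\right)\right) + 20^{2}\right)^{2} = \left(2 \cdot 0 \left(7 + 0\right) + 400\right)^{2} = \left(2 \cdot 0 \cdot 7 + 400\right)^{2} = \left(0 + 400\right)^{2} = 400^{2} = 160000$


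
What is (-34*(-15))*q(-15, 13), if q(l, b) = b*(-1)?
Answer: -6630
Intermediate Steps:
q(l, b) = -b
(-34*(-15))*q(-15, 13) = (-34*(-15))*(-1*13) = 510*(-13) = -6630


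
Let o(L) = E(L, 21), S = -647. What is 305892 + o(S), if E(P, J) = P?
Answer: 305245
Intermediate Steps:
o(L) = L
305892 + o(S) = 305892 - 647 = 305245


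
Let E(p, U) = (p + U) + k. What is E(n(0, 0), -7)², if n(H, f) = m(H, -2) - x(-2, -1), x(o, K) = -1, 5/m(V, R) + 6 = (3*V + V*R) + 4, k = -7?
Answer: 961/4 ≈ 240.25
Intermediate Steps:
m(V, R) = 5/(-2 + 3*V + R*V) (m(V, R) = 5/(-6 + ((3*V + V*R) + 4)) = 5/(-6 + ((3*V + R*V) + 4)) = 5/(-6 + (4 + 3*V + R*V)) = 5/(-2 + 3*V + R*V))
n(H, f) = 1 + 5/(-2 + H) (n(H, f) = 5/(-2 + 3*H - 2*H) - 1*(-1) = 5/(-2 + H) + 1 = 1 + 5/(-2 + H))
E(p, U) = -7 + U + p (E(p, U) = (p + U) - 7 = (U + p) - 7 = -7 + U + p)
E(n(0, 0), -7)² = (-7 - 7 + (3 + 0)/(-2 + 0))² = (-7 - 7 + 3/(-2))² = (-7 - 7 - ½*3)² = (-7 - 7 - 3/2)² = (-31/2)² = 961/4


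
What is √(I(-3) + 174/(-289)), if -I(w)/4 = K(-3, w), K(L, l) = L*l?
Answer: I*√10578/17 ≈ 6.05*I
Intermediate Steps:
I(w) = 12*w (I(w) = -(-12)*w = 12*w)
√(I(-3) + 174/(-289)) = √(12*(-3) + 174/(-289)) = √(-36 + 174*(-1/289)) = √(-36 - 174/289) = √(-10578/289) = I*√10578/17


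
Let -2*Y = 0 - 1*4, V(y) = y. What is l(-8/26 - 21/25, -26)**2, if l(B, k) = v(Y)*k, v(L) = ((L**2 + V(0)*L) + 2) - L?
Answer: 10816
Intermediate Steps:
Y = 2 (Y = -(0 - 1*4)/2 = -(0 - 4)/2 = -1/2*(-4) = 2)
v(L) = 2 + L**2 - L (v(L) = ((L**2 + 0*L) + 2) - L = ((L**2 + 0) + 2) - L = (L**2 + 2) - L = (2 + L**2) - L = 2 + L**2 - L)
l(B, k) = 4*k (l(B, k) = (2 + 2**2 - 1*2)*k = (2 + 4 - 2)*k = 4*k)
l(-8/26 - 21/25, -26)**2 = (4*(-26))**2 = (-104)**2 = 10816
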